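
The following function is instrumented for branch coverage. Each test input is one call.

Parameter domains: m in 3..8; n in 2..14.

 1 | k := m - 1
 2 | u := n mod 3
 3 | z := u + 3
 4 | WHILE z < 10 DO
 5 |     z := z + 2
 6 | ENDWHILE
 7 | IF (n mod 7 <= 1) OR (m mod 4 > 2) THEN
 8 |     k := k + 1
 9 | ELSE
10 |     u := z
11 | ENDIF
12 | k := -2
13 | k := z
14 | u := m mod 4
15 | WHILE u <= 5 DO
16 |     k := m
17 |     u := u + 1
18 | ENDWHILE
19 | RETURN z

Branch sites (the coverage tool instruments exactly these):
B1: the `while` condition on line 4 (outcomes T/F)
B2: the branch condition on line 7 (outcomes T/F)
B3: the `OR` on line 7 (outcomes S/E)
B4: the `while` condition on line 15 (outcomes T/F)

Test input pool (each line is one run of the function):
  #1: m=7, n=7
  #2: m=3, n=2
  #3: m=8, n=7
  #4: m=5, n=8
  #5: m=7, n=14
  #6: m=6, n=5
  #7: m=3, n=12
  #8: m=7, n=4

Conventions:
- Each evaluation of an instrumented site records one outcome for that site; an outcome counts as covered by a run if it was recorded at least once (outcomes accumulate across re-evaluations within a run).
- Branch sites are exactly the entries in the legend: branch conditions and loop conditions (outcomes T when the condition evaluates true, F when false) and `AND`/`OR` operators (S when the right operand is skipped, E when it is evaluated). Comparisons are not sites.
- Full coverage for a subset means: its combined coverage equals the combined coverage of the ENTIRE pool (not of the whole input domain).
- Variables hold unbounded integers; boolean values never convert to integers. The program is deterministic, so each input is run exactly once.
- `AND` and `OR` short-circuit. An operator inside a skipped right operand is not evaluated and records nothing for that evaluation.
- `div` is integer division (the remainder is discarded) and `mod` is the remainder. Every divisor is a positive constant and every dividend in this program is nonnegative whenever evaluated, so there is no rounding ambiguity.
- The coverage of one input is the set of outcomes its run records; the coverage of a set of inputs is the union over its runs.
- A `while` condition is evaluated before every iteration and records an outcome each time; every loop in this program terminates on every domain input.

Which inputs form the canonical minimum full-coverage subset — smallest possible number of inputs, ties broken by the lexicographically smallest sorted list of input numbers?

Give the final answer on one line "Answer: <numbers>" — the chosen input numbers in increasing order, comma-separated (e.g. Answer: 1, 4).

input #1 (m=7, n=7): covers B1=T, B1=F, B2=T, B3=S, B4=T, B4=F
input #2 (m=3, n=2): covers B1=T, B1=F, B2=T, B3=E, B4=T, B4=F
input #3 (m=8, n=7): covers B1=T, B1=F, B2=T, B3=S, B4=T, B4=F
input #4 (m=5, n=8): covers B1=T, B1=F, B2=T, B3=S, B4=T, B4=F
input #5 (m=7, n=14): covers B1=T, B1=F, B2=T, B3=S, B4=T, B4=F
input #6 (m=6, n=5): covers B1=T, B1=F, B2=F, B3=E, B4=T, B4=F
input #7 (m=3, n=12): covers B1=T, B1=F, B2=T, B3=E, B4=T, B4=F
input #8 (m=7, n=4): covers B1=T, B1=F, B2=T, B3=E, B4=T, B4=F
union over all inputs: B1=T, B1=F, B2=T, B2=F, B3=S, B3=E, B4=T, B4=F (8 outcomes)
size 1 is not enough: best union over all size-1 subsets is 6/8
the canonical winner is {1, 6}: size 2, full 8-outcome coverage, earliest index list among size-2 covers

Answer: 1, 6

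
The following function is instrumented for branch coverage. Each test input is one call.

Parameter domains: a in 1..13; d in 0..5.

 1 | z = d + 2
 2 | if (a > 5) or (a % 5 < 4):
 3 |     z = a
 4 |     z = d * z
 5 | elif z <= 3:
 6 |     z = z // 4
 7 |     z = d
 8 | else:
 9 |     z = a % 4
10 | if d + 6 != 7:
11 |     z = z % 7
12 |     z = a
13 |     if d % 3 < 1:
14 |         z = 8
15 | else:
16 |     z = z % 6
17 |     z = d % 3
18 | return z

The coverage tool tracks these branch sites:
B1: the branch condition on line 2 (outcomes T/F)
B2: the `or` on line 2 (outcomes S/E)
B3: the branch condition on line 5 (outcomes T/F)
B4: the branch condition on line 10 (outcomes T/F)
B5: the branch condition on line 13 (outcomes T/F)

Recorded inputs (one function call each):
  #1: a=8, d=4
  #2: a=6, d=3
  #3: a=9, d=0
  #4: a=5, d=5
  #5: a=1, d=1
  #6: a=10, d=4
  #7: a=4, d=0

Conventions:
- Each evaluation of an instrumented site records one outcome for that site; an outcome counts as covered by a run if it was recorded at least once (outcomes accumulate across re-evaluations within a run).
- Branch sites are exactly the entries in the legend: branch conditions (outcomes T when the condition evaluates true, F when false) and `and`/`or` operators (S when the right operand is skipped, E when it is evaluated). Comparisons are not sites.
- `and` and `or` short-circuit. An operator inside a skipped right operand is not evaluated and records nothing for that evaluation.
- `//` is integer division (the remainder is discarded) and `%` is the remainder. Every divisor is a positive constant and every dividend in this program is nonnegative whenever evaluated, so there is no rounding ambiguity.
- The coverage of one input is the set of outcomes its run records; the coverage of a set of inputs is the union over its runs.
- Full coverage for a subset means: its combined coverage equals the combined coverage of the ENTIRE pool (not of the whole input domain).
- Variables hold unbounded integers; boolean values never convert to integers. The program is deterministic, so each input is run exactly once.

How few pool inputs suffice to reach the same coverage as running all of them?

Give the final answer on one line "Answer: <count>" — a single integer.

input #1, a=8, d=4: events B2->S, B1->T, B4->T, B5->F; outcomes B1=T, B2=S, B4=T, B5=F
input #2, a=6, d=3: events B2->S, B1->T, B4->T, B5->T; outcomes B1=T, B2=S, B4=T, B5=T
input #3, a=9, d=0: events B2->S, B1->T, B4->T, B5->T; outcomes B1=T, B2=S, B4=T, B5=T
input #4, a=5, d=5: events B2->E, B1->T, B4->T, B5->F; outcomes B1=T, B2=E, B4=T, B5=F
input #5, a=1, d=1: events B2->E, B1->T, B4->F; outcomes B1=T, B2=E, B4=F
input #6, a=10, d=4: events B2->S, B1->T, B4->T, B5->F; outcomes B1=T, B2=S, B4=T, B5=F
input #7, a=4, d=0: events B2->E, B1->F, B3->T, B4->T, B5->T; outcomes B1=F, B2=E, B3=T, B4=T, B5=T
union over all inputs: B1=T, B1=F, B2=S, B2=E, B3=T, B4=T, B4=F, B5=T, B5=F (9 outcomes)
no size-1 subset reaches all 9 outcomes (best union: 5/9)
no size-2 subset reaches all 9 outcomes (best union: 8/9)
the canonical winner is {1, 5, 7}: size 3, full 9-outcome coverage, earliest index list among size-3 covers

Answer: 3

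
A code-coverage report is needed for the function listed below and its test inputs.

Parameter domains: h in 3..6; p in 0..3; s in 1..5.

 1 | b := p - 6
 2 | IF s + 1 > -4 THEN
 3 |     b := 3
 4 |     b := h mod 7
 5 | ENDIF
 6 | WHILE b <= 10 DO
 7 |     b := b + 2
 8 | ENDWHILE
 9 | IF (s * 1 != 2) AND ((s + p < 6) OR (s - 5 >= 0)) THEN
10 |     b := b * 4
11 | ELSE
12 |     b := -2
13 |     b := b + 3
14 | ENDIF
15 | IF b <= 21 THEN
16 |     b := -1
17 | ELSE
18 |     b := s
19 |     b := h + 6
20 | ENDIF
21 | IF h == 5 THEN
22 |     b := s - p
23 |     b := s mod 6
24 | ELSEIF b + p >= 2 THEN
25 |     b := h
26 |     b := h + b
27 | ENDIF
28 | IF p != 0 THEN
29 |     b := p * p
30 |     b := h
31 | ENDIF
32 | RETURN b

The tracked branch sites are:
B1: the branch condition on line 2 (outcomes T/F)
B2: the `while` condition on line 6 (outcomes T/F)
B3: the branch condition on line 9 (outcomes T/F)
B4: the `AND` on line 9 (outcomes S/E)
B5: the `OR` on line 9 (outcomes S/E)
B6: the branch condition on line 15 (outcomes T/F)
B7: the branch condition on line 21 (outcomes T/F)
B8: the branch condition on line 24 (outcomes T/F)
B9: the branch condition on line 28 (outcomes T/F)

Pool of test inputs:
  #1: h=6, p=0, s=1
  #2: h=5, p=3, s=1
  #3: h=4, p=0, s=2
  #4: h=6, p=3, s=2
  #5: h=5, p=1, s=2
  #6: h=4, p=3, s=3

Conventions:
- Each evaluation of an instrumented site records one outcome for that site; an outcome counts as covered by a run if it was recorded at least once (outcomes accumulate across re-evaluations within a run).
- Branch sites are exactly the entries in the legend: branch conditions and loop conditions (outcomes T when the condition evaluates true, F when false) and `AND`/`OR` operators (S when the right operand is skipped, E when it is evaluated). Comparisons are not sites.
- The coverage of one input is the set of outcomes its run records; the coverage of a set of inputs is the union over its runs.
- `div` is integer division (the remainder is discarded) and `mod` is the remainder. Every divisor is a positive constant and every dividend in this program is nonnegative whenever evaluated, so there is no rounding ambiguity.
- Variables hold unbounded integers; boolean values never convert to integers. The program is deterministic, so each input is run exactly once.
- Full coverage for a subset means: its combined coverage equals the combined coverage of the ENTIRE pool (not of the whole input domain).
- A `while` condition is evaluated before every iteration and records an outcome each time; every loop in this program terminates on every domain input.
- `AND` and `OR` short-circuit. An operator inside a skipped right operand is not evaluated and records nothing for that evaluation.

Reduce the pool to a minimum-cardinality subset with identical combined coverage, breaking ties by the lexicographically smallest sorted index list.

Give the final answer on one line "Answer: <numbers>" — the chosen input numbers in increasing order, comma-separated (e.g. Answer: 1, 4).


test 1 (h=6, p=0, s=1) fires B1->T, B2->T, B2->T, B2->T, B2->F, B4->E, B5->S, B3->T, B6->F, B7->F, B8->T, B9->F; hits B1=T, B2=T, B2=F, B3=T, B4=E, B5=S, B6=F, B7=F, B8=T, B9=F
test 2 (h=5, p=3, s=1) fires B1->T, B2->T, B2->T, B2->T, B2->F, B4->E, B5->S, B3->T, B6->F, B7->T, B9->T; hits B1=T, B2=T, B2=F, B3=T, B4=E, B5=S, B6=F, B7=T, B9=T
test 3 (h=4, p=0, s=2) fires B1->T, B2->T, B2->T, B2->T, B2->T, B2->F, B4->S, B3->F, B6->T, B7->F, B8->F, B9->F; hits B1=T, B2=T, B2=F, B3=F, B4=S, B6=T, B7=F, B8=F, B9=F
test 4 (h=6, p=3, s=2) fires B1->T, B2->T, B2->T, B2->T, B2->F, B4->S, B3->F, B6->T, B7->F, B8->T, B9->T; hits B1=T, B2=T, B2=F, B3=F, B4=S, B6=T, B7=F, B8=T, B9=T
test 5 (h=5, p=1, s=2) fires B1->T, B2->T, B2->T, B2->T, B2->F, B4->S, B3->F, B6->T, B7->T, B9->T; hits B1=T, B2=T, B2=F, B3=F, B4=S, B6=T, B7=T, B9=T
test 6 (h=4, p=3, s=3) fires B1->T, B2->T, B2->T, B2->T, B2->T, B2->F, B4->E, B5->E, B3->F, B6->T, B7->F, B8->T, B9->T; hits B1=T, B2=T, B2=F, B3=F, B4=E, B5=E, B6=T, B7=F, B8=T, B9=T
together the pool reaches 17 outcomes: B1=T, B2=T, B2=F, B3=T, B3=F, B4=S, B4=E, B5=S, B5=E, B6=T, B6=F, B7=T, B7=F, B8=T, B8=F, B9=T, B9=F
checked all size-1 subsets: none covers 17 outcomes (max 10/17)
checked all size-2 subsets: none covers 17 outcomes (max 15/17)
at size 3, {2, 3, 6} reaches all 17 outcomes; every lexicographically earlier size-3 subset fails
Answer: 2, 3, 6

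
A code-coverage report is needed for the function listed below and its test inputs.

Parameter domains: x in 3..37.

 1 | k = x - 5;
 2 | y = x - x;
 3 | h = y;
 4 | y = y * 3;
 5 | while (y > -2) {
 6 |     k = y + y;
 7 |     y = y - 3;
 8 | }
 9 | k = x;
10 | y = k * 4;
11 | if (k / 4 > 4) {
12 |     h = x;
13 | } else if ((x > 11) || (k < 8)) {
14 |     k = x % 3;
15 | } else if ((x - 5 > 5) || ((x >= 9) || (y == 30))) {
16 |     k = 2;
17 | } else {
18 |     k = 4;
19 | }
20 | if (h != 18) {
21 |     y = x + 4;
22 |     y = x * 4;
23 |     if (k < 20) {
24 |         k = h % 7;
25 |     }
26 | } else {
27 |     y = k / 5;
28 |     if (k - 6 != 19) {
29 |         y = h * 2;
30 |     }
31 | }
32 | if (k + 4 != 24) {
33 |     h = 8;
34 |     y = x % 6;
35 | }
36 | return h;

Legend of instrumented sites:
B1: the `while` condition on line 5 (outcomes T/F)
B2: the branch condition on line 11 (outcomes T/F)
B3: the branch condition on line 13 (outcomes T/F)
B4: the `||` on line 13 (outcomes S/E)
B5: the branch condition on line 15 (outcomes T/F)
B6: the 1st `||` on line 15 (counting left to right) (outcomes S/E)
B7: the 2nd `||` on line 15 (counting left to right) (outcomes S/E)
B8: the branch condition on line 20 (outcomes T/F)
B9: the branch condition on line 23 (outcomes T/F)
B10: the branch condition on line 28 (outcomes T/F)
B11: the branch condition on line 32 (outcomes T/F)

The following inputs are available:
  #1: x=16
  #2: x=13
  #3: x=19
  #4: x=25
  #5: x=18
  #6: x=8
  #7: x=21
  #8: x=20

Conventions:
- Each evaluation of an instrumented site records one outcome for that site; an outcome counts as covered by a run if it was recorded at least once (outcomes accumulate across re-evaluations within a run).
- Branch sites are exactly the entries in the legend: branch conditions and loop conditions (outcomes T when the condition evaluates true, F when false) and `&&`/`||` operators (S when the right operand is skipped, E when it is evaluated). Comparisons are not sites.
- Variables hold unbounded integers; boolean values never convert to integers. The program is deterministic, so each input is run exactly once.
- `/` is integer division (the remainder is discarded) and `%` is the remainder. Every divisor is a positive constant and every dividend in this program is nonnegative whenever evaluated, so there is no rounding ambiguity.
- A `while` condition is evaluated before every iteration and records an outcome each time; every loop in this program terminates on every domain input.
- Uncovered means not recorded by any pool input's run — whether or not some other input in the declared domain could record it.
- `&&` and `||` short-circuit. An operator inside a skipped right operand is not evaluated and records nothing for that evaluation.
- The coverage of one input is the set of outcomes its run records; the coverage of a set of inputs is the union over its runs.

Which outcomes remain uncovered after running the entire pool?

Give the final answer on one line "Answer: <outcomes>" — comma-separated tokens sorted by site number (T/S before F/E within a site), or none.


input #1 (x=16): events B1->T, B1->F, B2->F, B4->S, B3->T, B8->T, B9->T, B11->T; covers B1=T, B1=F, B2=F, B3=T, B4=S, B8=T, B9=T, B11=T
input #2 (x=13): events B1->T, B1->F, B2->F, B4->S, B3->T, B8->T, B9->T, B11->T; covers B1=T, B1=F, B2=F, B3=T, B4=S, B8=T, B9=T, B11=T
input #3 (x=19): events B1->T, B1->F, B2->F, B4->S, B3->T, B8->T, B9->T, B11->T; covers B1=T, B1=F, B2=F, B3=T, B4=S, B8=T, B9=T, B11=T
input #4 (x=25): events B1->T, B1->F, B2->T, B8->T, B9->F, B11->T; covers B1=T, B1=F, B2=T, B8=T, B9=F, B11=T
input #5 (x=18): events B1->T, B1->F, B2->F, B4->S, B3->T, B8->T, B9->T, B11->T; covers B1=T, B1=F, B2=F, B3=T, B4=S, B8=T, B9=T, B11=T
input #6 (x=8): events B1->T, B1->F, B2->F, B4->E, B3->F, B6->E, B7->E, B5->F, B8->T, B9->T, B11->T; covers B1=T, B1=F, B2=F, B3=F, B4=E, B5=F, B6=E, B7=E, B8=T, B9=T, B11=T
input #7 (x=21): events B1->T, B1->F, B2->T, B8->T, B9->F, B11->T; covers B1=T, B1=F, B2=T, B8=T, B9=F, B11=T
input #8 (x=20): events B1->T, B1->F, B2->T, B8->T, B9->F, B11->F; covers B1=T, B1=F, B2=T, B8=T, B9=F, B11=F
union over the pool: B1=T, B1=F, B2=T, B2=F, B3=T, B3=F, B4=S, B4=E, B5=F, B6=E, B7=E, B8=T, B9=T, B9=F, B11=T, B11=F
uncovered (6 of 22): B5=T, B6=S, B7=S, B8=F, B10=T, B10=F
Answer: B5=T, B6=S, B7=S, B8=F, B10=T, B10=F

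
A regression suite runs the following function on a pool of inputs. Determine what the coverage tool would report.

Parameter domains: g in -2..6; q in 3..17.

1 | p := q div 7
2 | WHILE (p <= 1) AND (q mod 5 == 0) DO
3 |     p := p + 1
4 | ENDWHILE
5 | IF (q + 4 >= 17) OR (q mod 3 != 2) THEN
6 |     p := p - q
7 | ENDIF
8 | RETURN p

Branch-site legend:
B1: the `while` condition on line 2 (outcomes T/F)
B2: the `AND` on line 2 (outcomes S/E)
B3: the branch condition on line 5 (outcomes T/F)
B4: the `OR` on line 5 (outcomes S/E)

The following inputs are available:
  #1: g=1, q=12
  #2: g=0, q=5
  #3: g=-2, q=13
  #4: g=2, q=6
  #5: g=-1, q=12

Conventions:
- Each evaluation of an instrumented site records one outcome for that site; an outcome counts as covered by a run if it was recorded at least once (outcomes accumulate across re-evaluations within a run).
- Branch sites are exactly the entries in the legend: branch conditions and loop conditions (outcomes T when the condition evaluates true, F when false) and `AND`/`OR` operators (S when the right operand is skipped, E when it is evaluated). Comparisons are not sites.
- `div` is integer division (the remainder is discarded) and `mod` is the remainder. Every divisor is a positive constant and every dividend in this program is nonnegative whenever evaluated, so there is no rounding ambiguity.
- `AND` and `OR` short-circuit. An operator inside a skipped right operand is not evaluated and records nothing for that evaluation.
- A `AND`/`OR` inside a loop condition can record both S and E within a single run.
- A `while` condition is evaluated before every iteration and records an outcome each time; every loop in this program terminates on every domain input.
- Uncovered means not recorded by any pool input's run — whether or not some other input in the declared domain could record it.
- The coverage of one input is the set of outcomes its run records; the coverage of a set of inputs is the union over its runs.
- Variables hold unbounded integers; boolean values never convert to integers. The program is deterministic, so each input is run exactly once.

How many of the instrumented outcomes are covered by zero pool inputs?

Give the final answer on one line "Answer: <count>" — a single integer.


input #1, g=1, q=12: outcomes B1=F, B2=E, B3=T, B4=E
input #2, g=0, q=5: outcomes B1=T, B1=F, B2=S, B2=E, B3=F, B4=E
input #3, g=-2, q=13: outcomes B1=F, B2=E, B3=T, B4=S
input #4, g=2, q=6: outcomes B1=F, B2=E, B3=T, B4=E
input #5, g=-1, q=12: outcomes B1=F, B2=E, B3=T, B4=E
union over the pool: B1=T, B1=F, B2=S, B2=E, B3=T, B3=F, B4=S, B4=E
uncovered (0 of 8): none
Answer: 0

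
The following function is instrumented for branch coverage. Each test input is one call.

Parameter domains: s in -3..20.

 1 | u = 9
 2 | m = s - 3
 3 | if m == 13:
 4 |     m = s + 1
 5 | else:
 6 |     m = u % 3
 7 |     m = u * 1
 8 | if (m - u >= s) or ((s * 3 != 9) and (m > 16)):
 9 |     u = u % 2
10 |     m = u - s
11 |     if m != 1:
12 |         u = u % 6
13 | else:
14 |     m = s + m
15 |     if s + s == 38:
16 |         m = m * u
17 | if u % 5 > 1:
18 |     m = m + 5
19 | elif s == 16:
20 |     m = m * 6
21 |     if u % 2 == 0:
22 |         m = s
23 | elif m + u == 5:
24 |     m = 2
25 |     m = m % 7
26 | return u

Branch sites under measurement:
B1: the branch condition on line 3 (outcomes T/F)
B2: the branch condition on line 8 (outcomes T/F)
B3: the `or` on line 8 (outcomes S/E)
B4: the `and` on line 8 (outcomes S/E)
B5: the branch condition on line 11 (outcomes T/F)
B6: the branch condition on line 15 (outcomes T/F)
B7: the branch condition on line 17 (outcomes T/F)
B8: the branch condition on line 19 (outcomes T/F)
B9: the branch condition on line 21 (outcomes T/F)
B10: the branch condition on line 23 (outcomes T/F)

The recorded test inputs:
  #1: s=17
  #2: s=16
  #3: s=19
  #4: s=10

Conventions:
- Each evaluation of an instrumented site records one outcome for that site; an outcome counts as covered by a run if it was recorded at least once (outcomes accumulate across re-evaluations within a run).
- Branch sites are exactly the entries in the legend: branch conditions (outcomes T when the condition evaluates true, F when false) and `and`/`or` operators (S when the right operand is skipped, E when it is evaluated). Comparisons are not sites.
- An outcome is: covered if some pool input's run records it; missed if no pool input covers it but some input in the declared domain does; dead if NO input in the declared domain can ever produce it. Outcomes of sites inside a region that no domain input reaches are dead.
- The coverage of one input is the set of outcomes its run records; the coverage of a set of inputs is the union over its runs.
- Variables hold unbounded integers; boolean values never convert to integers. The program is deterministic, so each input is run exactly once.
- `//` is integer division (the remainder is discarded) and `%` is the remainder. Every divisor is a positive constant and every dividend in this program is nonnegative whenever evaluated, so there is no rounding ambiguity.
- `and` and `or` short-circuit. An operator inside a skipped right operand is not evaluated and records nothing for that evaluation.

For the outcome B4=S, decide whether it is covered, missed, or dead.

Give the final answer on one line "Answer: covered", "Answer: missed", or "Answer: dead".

no pool input records B4=S
but domain input (s=3) does record it -> reachable, so missed

Answer: missed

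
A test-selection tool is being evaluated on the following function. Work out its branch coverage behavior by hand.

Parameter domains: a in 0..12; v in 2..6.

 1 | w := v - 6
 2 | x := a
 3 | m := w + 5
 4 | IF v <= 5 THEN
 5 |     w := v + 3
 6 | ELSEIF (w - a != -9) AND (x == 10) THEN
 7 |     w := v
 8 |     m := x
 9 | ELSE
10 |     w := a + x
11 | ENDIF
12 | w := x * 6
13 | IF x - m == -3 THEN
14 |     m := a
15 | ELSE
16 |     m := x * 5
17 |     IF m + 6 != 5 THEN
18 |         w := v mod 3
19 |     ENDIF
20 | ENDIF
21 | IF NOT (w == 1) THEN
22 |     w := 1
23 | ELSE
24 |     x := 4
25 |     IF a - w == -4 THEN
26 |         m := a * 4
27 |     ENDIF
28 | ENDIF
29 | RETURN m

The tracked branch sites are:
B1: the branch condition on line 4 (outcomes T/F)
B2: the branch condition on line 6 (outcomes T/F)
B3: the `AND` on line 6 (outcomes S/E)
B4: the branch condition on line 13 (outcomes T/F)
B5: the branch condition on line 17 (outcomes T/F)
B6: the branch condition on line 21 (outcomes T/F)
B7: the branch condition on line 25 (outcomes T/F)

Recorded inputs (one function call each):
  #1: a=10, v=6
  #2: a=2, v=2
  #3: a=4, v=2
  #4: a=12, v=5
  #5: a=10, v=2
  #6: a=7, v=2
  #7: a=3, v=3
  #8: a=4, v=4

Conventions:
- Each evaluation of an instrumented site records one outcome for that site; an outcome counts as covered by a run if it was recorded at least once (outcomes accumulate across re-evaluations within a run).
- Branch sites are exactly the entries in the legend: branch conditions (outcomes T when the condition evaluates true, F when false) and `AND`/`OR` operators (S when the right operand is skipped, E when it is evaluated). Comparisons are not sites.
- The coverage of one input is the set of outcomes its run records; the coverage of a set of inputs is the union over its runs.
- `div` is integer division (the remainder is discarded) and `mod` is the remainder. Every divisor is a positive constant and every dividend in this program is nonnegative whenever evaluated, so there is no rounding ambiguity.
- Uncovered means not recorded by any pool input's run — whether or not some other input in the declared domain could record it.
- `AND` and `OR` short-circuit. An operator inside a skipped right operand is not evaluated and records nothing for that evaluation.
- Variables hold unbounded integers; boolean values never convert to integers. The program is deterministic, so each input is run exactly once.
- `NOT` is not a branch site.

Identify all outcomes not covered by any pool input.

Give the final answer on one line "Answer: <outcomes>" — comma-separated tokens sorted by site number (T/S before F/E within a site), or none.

#1 (a=10, v=6) -> covered: B1=F, B2=T, B3=E, B4=F, B5=T, B6=T
#2 (a=2, v=2) -> covered: B1=T, B4=F, B5=T, B6=T
#3 (a=4, v=2) -> covered: B1=T, B4=F, B5=T, B6=T
#4 (a=12, v=5) -> covered: B1=T, B4=F, B5=T, B6=T
#5 (a=10, v=2) -> covered: B1=T, B4=F, B5=T, B6=T
#6 (a=7, v=2) -> covered: B1=T, B4=F, B5=T, B6=T
#7 (a=3, v=3) -> covered: B1=T, B4=F, B5=T, B6=T
#8 (a=4, v=4) -> covered: B1=T, B4=F, B5=T, B6=F, B7=F
union over the pool: B1=T, B1=F, B2=T, B3=E, B4=F, B5=T, B6=T, B6=F, B7=F
uncovered (5 of 14): B2=F, B3=S, B4=T, B5=F, B7=T

Answer: B2=F, B3=S, B4=T, B5=F, B7=T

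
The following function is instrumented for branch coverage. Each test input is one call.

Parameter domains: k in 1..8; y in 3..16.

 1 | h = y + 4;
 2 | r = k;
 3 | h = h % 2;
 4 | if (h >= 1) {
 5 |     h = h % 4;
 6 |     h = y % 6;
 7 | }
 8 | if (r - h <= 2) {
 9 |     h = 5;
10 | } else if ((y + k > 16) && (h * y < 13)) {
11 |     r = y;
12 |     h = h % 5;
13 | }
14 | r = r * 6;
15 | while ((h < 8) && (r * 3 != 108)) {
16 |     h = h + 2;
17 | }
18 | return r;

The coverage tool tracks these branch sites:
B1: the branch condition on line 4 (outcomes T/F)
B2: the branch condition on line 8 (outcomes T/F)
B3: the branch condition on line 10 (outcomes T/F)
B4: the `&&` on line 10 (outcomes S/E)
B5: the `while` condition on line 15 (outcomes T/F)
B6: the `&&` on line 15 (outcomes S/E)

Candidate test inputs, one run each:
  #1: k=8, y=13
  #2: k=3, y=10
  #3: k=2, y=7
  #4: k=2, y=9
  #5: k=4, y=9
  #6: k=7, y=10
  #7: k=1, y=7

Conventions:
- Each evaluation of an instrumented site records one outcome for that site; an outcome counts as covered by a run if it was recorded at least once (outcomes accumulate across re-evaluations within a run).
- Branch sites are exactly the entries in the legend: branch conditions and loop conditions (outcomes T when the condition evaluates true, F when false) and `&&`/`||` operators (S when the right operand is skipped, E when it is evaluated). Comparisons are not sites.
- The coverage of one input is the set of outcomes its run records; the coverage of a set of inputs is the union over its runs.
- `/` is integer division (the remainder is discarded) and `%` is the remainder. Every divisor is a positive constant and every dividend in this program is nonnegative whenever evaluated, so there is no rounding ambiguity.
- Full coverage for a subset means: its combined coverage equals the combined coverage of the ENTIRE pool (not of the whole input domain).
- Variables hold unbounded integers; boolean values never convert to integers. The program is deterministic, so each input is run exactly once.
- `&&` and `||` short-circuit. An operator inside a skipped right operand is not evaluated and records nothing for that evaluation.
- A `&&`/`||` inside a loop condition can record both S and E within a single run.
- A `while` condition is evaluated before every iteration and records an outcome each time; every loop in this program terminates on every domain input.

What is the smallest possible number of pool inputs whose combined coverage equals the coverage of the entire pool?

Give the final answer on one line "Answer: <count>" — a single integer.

input #1 (k=8, y=13): events B1->T, B2->F, B4->E, B3->F, B6->E, B5->T, B6->E, B5->T, B6->E, B5->T, B6->E, B5->T, B6->S, B5->F; covers B1=T, B2=F, B3=F, B4=E, B5=T, B5=F, B6=S, B6=E
input #2 (k=3, y=10): events B1->F, B2->F, B4->S, B3->F, B6->E, B5->T, B6->E, B5->T, B6->E, B5->T, B6->E, B5->T, B6->S, B5->F; covers B1=F, B2=F, B3=F, B4=S, B5=T, B5=F, B6=S, B6=E
input #3 (k=2, y=7): events B1->T, B2->T, B6->E, B5->T, B6->E, B5->T, B6->S, B5->F; covers B1=T, B2=T, B5=T, B5=F, B6=S, B6=E
input #4 (k=2, y=9): events B1->T, B2->T, B6->E, B5->T, B6->E, B5->T, B6->S, B5->F; covers B1=T, B2=T, B5=T, B5=F, B6=S, B6=E
input #5 (k=4, y=9): events B1->T, B2->T, B6->E, B5->T, B6->E, B5->T, B6->S, B5->F; covers B1=T, B2=T, B5=T, B5=F, B6=S, B6=E
input #6 (k=7, y=10): events B1->F, B2->F, B4->E, B3->T, B6->E, B5->T, B6->E, B5->T, B6->E, B5->T, B6->E, B5->T, B6->S, B5->F; covers B1=F, B2=F, B3=T, B4=E, B5=T, B5=F, B6=S, B6=E
input #7 (k=1, y=7): events B1->T, B2->T, B6->E, B5->T, B6->E, B5->T, B6->S, B5->F; covers B1=T, B2=T, B5=T, B5=F, B6=S, B6=E
the full pool covers 12 outcomes: B1=T, B1=F, B2=T, B2=F, B3=T, B3=F, B4=S, B4=E, B5=T, B5=F, B6=S, B6=E
no size-1 subset reaches all 12 outcomes (best union: 8/12)
no size-2 subset reaches all 12 outcomes (best union: 10/12)
inputs {2, 3, 6} (size 3) cover everything; no size-3 subset with a lexicographically smaller index list covers all 12

Answer: 3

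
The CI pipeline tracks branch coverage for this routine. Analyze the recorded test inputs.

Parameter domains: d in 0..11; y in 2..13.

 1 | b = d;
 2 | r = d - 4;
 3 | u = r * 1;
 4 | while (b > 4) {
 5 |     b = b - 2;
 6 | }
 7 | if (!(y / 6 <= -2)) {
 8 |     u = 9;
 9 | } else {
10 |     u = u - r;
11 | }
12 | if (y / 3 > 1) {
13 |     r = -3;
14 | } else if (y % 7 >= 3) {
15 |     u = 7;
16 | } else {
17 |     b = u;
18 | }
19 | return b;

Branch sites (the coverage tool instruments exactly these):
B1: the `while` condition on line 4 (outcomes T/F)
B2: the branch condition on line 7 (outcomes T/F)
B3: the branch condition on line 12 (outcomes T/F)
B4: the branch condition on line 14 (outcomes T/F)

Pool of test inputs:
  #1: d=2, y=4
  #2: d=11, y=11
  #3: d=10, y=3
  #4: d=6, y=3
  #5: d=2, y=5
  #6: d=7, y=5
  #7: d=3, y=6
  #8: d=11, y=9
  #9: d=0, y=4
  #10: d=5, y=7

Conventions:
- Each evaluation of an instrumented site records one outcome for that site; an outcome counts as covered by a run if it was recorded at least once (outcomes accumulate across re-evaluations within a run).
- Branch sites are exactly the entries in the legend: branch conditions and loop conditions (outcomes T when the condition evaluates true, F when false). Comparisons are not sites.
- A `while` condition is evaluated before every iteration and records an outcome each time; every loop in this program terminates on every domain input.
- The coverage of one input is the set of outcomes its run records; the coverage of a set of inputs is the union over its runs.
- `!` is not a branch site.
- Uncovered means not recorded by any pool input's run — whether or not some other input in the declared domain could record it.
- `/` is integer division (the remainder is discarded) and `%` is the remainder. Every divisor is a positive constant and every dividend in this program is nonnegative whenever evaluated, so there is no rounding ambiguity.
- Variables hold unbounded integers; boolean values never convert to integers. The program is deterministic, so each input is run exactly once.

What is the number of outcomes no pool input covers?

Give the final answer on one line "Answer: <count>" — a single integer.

test 1 (d=2, y=4) hits B1=F, B2=T, B3=F, B4=T
test 2 (d=11, y=11) hits B1=T, B1=F, B2=T, B3=T
test 3 (d=10, y=3) hits B1=T, B1=F, B2=T, B3=F, B4=T
test 4 (d=6, y=3) hits B1=T, B1=F, B2=T, B3=F, B4=T
test 5 (d=2, y=5) hits B1=F, B2=T, B3=F, B4=T
test 6 (d=7, y=5) hits B1=T, B1=F, B2=T, B3=F, B4=T
test 7 (d=3, y=6) hits B1=F, B2=T, B3=T
test 8 (d=11, y=9) hits B1=T, B1=F, B2=T, B3=T
test 9 (d=0, y=4) hits B1=F, B2=T, B3=F, B4=T
test 10 (d=5, y=7) hits B1=T, B1=F, B2=T, B3=T
union over the pool: B1=T, B1=F, B2=T, B3=T, B3=F, B4=T
uncovered (2 of 8): B2=F, B4=F

Answer: 2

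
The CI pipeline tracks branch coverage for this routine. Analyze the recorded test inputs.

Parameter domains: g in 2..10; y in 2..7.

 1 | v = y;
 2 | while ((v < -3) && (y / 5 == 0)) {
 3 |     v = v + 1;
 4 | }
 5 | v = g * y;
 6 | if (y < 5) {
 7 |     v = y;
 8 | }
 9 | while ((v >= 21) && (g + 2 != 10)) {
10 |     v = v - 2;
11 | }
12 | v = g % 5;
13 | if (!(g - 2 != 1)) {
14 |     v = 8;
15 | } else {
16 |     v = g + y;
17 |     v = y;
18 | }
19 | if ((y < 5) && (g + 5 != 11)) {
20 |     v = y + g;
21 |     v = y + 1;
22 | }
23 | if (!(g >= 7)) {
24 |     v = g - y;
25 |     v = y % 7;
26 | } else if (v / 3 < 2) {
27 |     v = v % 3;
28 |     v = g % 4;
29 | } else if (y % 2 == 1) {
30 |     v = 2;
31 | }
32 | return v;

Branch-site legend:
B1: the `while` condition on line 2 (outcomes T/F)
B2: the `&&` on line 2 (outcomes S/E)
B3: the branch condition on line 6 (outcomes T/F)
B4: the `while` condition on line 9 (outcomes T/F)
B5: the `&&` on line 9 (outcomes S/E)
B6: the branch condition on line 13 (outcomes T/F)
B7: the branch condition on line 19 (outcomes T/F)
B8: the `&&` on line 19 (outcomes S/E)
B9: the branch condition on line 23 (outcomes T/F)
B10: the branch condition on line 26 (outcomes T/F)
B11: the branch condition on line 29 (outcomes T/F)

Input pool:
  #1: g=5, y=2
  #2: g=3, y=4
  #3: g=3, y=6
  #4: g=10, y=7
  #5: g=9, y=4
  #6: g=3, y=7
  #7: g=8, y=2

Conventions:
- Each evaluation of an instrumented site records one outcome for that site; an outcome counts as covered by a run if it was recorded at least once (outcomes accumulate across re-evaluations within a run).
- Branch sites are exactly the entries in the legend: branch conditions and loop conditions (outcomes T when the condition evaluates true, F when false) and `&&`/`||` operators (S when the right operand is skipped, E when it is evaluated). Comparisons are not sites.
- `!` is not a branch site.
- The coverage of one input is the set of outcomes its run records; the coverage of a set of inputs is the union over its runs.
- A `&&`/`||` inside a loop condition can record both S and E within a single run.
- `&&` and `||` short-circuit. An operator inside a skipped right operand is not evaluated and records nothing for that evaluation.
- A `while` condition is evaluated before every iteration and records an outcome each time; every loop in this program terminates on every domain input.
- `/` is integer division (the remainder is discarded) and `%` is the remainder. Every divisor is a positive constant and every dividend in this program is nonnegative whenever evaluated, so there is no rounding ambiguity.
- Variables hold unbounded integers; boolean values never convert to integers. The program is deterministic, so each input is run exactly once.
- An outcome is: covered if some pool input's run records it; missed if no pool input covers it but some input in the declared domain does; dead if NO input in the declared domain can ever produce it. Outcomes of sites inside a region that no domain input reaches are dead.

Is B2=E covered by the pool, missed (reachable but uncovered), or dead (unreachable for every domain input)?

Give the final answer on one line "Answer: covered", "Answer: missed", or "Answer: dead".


no pool input records B2=E
checking all 54 inputs in the declared domain: B2=E is never recorded -> dead
Answer: dead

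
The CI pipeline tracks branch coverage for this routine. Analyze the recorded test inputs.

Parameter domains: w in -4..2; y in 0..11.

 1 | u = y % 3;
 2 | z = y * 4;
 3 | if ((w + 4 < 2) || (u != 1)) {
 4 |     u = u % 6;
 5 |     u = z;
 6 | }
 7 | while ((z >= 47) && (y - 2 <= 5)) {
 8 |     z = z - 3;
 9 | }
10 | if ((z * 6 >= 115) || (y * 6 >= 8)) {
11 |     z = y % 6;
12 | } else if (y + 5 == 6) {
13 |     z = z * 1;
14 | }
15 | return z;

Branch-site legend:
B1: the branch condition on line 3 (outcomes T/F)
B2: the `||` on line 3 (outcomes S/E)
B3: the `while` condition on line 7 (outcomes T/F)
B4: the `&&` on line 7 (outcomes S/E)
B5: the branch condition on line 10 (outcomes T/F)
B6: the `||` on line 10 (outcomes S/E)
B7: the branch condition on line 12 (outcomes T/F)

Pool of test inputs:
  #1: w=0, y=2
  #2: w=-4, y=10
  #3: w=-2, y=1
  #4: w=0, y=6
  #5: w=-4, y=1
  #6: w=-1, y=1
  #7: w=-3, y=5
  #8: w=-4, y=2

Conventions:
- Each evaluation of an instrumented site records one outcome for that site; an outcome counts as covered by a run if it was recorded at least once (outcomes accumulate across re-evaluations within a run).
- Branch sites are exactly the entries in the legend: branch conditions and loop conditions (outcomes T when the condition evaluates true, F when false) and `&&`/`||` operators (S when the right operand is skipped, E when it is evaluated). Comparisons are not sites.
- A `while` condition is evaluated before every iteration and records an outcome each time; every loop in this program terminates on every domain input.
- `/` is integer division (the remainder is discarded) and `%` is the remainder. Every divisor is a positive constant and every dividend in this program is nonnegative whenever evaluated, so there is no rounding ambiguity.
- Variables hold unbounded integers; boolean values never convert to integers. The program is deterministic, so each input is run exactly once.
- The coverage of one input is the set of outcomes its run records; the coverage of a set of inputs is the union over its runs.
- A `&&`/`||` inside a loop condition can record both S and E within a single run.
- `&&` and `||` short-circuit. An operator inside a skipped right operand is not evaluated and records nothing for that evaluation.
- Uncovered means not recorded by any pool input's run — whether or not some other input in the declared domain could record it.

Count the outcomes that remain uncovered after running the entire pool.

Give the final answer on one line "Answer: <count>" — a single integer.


input #1 (w=0, y=2): events B2->E, B1->T, B4->S, B3->F, B6->E, B5->T; covers B1=T, B2=E, B3=F, B4=S, B5=T, B6=E
input #2 (w=-4, y=10): events B2->S, B1->T, B4->S, B3->F, B6->S, B5->T; covers B1=T, B2=S, B3=F, B4=S, B5=T, B6=S
input #3 (w=-2, y=1): events B2->E, B1->F, B4->S, B3->F, B6->E, B5->F, B7->T; covers B1=F, B2=E, B3=F, B4=S, B5=F, B6=E, B7=T
input #4 (w=0, y=6): events B2->E, B1->T, B4->S, B3->F, B6->S, B5->T; covers B1=T, B2=E, B3=F, B4=S, B5=T, B6=S
input #5 (w=-4, y=1): events B2->S, B1->T, B4->S, B3->F, B6->E, B5->F, B7->T; covers B1=T, B2=S, B3=F, B4=S, B5=F, B6=E, B7=T
input #6 (w=-1, y=1): events B2->E, B1->F, B4->S, B3->F, B6->E, B5->F, B7->T; covers B1=F, B2=E, B3=F, B4=S, B5=F, B6=E, B7=T
input #7 (w=-3, y=5): events B2->S, B1->T, B4->S, B3->F, B6->S, B5->T; covers B1=T, B2=S, B3=F, B4=S, B5=T, B6=S
input #8 (w=-4, y=2): events B2->S, B1->T, B4->S, B3->F, B6->E, B5->T; covers B1=T, B2=S, B3=F, B4=S, B5=T, B6=E
union over the pool: B1=T, B1=F, B2=S, B2=E, B3=F, B4=S, B5=T, B5=F, B6=S, B6=E, B7=T
uncovered (3 of 14): B3=T, B4=E, B7=F
Answer: 3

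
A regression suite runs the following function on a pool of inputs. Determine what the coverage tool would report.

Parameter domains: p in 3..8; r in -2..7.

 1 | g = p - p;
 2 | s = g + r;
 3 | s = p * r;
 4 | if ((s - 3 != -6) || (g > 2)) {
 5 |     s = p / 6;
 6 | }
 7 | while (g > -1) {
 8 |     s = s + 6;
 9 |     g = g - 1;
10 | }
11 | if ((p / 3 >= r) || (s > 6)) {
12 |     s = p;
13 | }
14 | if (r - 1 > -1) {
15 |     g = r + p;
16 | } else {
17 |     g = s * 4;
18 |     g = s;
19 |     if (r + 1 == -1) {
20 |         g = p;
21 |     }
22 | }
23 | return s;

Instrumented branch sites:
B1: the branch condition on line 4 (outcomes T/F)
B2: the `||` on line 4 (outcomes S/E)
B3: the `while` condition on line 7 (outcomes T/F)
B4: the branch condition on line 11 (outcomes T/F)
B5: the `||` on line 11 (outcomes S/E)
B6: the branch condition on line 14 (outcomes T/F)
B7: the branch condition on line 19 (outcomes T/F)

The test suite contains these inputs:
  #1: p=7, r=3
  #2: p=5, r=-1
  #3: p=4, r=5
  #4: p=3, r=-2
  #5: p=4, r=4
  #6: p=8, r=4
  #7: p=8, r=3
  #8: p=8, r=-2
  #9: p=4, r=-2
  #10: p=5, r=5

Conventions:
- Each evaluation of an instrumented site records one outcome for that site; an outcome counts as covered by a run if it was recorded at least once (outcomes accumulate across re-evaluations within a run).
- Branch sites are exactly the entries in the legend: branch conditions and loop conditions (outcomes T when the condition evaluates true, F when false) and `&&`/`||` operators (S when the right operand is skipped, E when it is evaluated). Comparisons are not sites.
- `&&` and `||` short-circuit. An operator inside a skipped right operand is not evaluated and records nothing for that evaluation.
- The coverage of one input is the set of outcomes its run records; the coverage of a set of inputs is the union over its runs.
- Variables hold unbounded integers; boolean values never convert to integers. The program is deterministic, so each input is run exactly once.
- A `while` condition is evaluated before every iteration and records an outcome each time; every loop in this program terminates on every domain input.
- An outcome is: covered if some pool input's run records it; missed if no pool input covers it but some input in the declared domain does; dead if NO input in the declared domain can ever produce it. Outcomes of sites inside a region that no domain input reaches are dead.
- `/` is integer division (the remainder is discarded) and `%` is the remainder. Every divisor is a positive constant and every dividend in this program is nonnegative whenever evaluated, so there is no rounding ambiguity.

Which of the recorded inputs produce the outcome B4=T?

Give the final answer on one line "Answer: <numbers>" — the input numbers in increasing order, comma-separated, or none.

input #1 (p=7, r=3): hits B4=T
input #2 (p=5, r=-1): hits B4=T
input #3 (p=4, r=5): never hits B4=T
input #4 (p=3, r=-2): hits B4=T
input #5 (p=4, r=4): never hits B4=T
input #6 (p=8, r=4): hits B4=T
input #7 (p=8, r=3): hits B4=T
input #8 (p=8, r=-2): hits B4=T
input #9 (p=4, r=-2): hits B4=T
input #10 (p=5, r=5): never hits B4=T

Answer: 1, 2, 4, 6, 7, 8, 9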